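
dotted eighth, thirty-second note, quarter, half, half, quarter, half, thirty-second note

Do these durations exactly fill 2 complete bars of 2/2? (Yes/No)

One bar of 2/2 = 32 thirty-second notes, so 2 bars = 64.
Working in thirty-second notes: dotted eighth = 6; thirty-second note = 1; quarter = 8; half = 16; half = 16; quarter = 8; half = 16; thirty-second note = 1.
Altogether 6 + 1 + 8 + 16 + 16 + 8 + 16 + 1 = 72.
72 exceeds 64, so the answer is No.

No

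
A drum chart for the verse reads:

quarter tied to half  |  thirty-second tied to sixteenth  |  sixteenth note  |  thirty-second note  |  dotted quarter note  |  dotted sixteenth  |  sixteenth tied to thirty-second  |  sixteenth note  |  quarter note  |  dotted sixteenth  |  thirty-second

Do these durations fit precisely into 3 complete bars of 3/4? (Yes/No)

No

One bar of 3/4 = 24 thirty-second notes, so 3 bars = 72.
Convert each value to thirty-second notes: quarter tied to half (quarter + half) = 24; thirty-second tied to sixteenth (thirty-second + sixteenth) = 3; sixteenth note = 2; thirty-second note = 1; dotted quarter note = 12; dotted sixteenth = 3; sixteenth tied to thirty-second (sixteenth + thirty-second) = 3; sixteenth note = 2; quarter note = 8; dotted sixteenth = 3; thirty-second = 1.
Adding: 24 + 3 + 2 + 1 + 12 + 3 + 3 + 2 + 8 + 3 + 1 = 62.
62 falls short of 72, so the answer is No.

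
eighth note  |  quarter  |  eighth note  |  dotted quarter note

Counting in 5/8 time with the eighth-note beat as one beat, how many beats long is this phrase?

One eighth-note beat = 2 sixteenth notes.
Working in sixteenth notes: eighth note = 2; quarter = 4; eighth note = 2; dotted quarter note = 6.
Adding: 2 + 4 + 2 + 6 = 14.
14 ÷ 2 = 7 beats.

7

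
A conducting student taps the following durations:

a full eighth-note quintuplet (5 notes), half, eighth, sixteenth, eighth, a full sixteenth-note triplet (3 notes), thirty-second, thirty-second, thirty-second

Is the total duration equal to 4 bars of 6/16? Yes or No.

One bar of 6/16 = 12 thirty-second notes, so 4 bars = 48.
Working in thirty-second notes: a full eighth-note quintuplet (5 notes) (five quintuplet eighths span one half) = 16; half = 16; eighth = 4; sixteenth = 2; eighth = 4; a full sixteenth-note triplet (3 notes) (three triplet sixteenths span one eighth) = 4; thirty-second = 1; thirty-second = 1; thirty-second = 1.
Altogether 16 + 16 + 4 + 2 + 4 + 4 + 1 + 1 + 1 = 49.
49 exceeds 48, so the answer is No.

No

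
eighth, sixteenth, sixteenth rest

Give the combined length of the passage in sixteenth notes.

4

Working in sixteenth notes: eighth = 2; sixteenth = 1; sixteenth rest = 1.
Total: 2 + 1 + 1 = 4 sixteenth notes.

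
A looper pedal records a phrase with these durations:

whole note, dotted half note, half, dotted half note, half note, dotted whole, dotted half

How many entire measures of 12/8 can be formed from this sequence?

3

One bar of 12/8 = 6 quarter notes.
Working in quarter notes: whole note = 4; dotted half note = 3; half = 2; dotted half note = 3; half note = 2; dotted whole = 6; dotted half = 3.
Altogether 4 + 3 + 2 + 3 + 2 + 6 + 3 = 23.
23 ÷ 6 = 3 complete bars with 5 left over.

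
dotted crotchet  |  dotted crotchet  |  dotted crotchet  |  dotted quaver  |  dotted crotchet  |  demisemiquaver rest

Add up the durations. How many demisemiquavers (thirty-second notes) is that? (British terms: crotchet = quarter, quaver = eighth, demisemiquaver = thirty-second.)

55

Working in thirty-second notes: dotted crotchet = 12; dotted crotchet = 12; dotted crotchet = 12; dotted quaver = 6; dotted crotchet = 12; demisemiquaver rest = 1.
Adding: 12 + 12 + 12 + 6 + 12 + 1 = 55 thirty-second notes.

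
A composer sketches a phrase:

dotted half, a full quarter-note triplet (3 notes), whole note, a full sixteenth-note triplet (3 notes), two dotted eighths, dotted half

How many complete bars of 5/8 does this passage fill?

One bar of 5/8 = 10 sixteenth notes.
In sixteenth notes: dotted half = 12; a full quarter-note triplet (3 notes) (three triplet quarters span one half) = 8; whole note = 16; a full sixteenth-note triplet (3 notes) (three triplet sixteenths span one eighth) = 2; dotted eighth = 3; dotted eighth = 3; dotted half = 12.
Altogether 12 + 8 + 16 + 2 + 3 + 3 + 12 = 56.
56 ÷ 10 = 5 complete bars with 6 left over.

5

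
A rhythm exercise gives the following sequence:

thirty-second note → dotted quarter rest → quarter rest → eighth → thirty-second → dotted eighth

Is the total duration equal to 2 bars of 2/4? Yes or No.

Yes

One bar of 2/4 = 16 thirty-second notes, so 2 bars = 32.
Working in thirty-second notes: thirty-second note = 1; dotted quarter rest = 12; quarter rest = 8; eighth = 4; thirty-second = 1; dotted eighth = 6.
Adding: 1 + 12 + 8 + 4 + 1 + 6 = 32.
32 equals 32, so the answer is Yes.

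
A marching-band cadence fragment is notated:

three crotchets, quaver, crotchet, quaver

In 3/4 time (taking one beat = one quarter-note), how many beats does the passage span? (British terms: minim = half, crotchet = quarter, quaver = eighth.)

One quarter-note beat = 2 eighth notes.
Convert each value to eighth notes: crotchet = 2; crotchet = 2; crotchet = 2; quaver = 1; crotchet = 2; quaver = 1.
Altogether 2 + 2 + 2 + 1 + 2 + 1 = 10.
10 ÷ 2 = 5 beats.

5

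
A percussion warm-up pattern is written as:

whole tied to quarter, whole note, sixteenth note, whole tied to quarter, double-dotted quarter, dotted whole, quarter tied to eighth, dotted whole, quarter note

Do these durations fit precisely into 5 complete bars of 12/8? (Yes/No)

One bar of 12/8 = 24 sixteenth notes, so 5 bars = 120.
Each duration in sixteenth notes: whole tied to quarter (whole + quarter) = 20; whole note = 16; sixteenth note = 1; whole tied to quarter (whole + quarter) = 20; double-dotted quarter = 7; dotted whole = 24; quarter tied to eighth (quarter + eighth) = 6; dotted whole = 24; quarter note = 4.
Altogether 20 + 16 + 1 + 20 + 7 + 24 + 6 + 24 + 4 = 122.
122 exceeds 120, so the answer is No.

No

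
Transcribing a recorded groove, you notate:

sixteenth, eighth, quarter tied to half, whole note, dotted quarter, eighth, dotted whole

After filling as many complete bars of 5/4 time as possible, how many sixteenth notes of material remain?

3

One bar of 5/4 = 20 sixteenth notes.
Convert each value to sixteenth notes: sixteenth = 1; eighth = 2; quarter tied to half (quarter + half) = 12; whole note = 16; dotted quarter = 6; eighth = 2; dotted whole = 24.
Sum: 1 + 2 + 12 + 16 + 6 + 2 + 24 = 63.
63 ÷ 20 = 3 complete bars with 3 sixteenth notes remaining.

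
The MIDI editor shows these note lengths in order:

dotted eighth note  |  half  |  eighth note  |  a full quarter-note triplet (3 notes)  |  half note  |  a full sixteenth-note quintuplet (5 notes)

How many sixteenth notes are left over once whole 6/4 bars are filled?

One bar of 6/4 = 24 sixteenth notes.
Each duration in sixteenth notes: dotted eighth note = 3; half = 8; eighth note = 2; a full quarter-note triplet (3 notes) (three triplet quarters span one half) = 8; half note = 8; a full sixteenth-note quintuplet (5 notes) (five quintuplet sixteenths span one quarter) = 4.
Sum: 3 + 8 + 2 + 8 + 8 + 4 = 33.
33 ÷ 24 = 1 complete bar with 9 sixteenth notes remaining.

9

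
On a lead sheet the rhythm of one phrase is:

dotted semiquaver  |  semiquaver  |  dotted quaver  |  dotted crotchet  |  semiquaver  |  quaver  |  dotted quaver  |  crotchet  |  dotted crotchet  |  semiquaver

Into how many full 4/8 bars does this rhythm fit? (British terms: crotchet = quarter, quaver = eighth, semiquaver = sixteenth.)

One bar of 4/8 = 16 thirty-second notes.
Express everything in thirty-second notes: dotted semiquaver = 3; semiquaver = 2; dotted quaver = 6; dotted crotchet = 12; semiquaver = 2; quaver = 4; dotted quaver = 6; crotchet = 8; dotted crotchet = 12; semiquaver = 2.
Adding: 3 + 2 + 6 + 12 + 2 + 4 + 6 + 8 + 12 + 2 = 57.
57 ÷ 16 = 3 complete bars with 9 left over.

3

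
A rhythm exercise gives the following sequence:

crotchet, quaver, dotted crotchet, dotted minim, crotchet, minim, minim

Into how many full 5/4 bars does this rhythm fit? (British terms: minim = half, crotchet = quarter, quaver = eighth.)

2

One bar of 5/4 = 10 eighth notes.
Express everything in eighth notes: crotchet = 2; quaver = 1; dotted crotchet = 3; dotted minim = 6; crotchet = 2; minim = 4; minim = 4.
Adding: 2 + 1 + 3 + 6 + 2 + 4 + 4 = 22.
22 ÷ 10 = 2 complete bars with 2 left over.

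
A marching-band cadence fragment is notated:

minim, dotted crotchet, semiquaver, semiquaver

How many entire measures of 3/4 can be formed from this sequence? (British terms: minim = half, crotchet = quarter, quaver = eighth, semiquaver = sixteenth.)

1

One bar of 3/4 = 12 sixteenth notes.
Express everything in sixteenth notes: minim = 8; dotted crotchet = 6; semiquaver = 1; semiquaver = 1.
Total: 8 + 6 + 1 + 1 = 16.
16 ÷ 12 = 1 complete bar with 4 left over.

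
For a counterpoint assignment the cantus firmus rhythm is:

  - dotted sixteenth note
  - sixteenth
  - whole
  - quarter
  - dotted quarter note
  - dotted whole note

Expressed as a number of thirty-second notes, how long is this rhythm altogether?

105

Express everything in thirty-second notes: dotted sixteenth note = 3; sixteenth = 2; whole = 32; quarter = 8; dotted quarter note = 12; dotted whole note = 48.
Altogether 3 + 2 + 32 + 8 + 12 + 48 = 105 thirty-second notes.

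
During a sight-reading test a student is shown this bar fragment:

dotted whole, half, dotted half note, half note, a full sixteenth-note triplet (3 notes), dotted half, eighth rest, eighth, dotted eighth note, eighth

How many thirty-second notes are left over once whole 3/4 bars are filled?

6

One bar of 3/4 = 12 sixteenth notes.
Express everything in sixteenth notes: dotted whole = 24; half = 8; dotted half note = 12; half note = 8; a full sixteenth-note triplet (3 notes) (three triplet sixteenths span one eighth) = 2; dotted half = 12; eighth rest = 2; eighth = 2; dotted eighth note = 3; eighth = 2.
Sum: 24 + 8 + 12 + 8 + 2 + 12 + 2 + 2 + 3 + 2 = 75.
75 ÷ 12 = 6 complete bars with 3 sixteenth notes remaining = 6 thirty-second notes.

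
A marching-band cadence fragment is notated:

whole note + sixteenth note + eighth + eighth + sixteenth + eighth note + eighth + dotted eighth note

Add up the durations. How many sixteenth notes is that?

Working in sixteenth notes: whole note = 16; sixteenth note = 1; eighth = 2; eighth = 2; sixteenth = 1; eighth note = 2; eighth = 2; dotted eighth note = 3.
Total: 16 + 1 + 2 + 2 + 1 + 2 + 2 + 3 = 29 sixteenth notes.

29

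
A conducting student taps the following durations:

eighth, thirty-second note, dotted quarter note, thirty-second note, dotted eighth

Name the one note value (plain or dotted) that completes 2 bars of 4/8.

2 bars of 4/8 = 32 thirty-second notes.
In thirty-second notes: eighth = 4; thirty-second note = 1; dotted quarter note = 12; thirty-second note = 1; dotted eighth = 6.
Total: 4 + 1 + 12 + 1 + 6 = 24.
Remaining: 32 − 24 = 8 thirty-second notes, which is a quarter note.

quarter note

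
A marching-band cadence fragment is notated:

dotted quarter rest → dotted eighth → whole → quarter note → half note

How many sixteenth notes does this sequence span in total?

Convert each value to sixteenth notes: dotted quarter rest = 6; dotted eighth = 3; whole = 16; quarter note = 4; half note = 8.
Altogether 6 + 3 + 16 + 4 + 8 = 37 sixteenth notes.

37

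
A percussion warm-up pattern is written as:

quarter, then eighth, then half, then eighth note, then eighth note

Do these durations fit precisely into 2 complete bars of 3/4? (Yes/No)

One bar of 3/4 = 6 eighth notes, so 2 bars = 12.
Express everything in eighth notes: quarter = 2; eighth = 1; half = 4; eighth note = 1; eighth note = 1.
Total: 2 + 1 + 4 + 1 + 1 = 9.
9 falls short of 12, so the answer is No.

No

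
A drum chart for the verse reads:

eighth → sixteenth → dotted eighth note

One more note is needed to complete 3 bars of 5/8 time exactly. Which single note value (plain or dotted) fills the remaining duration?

dotted whole note

3 bars of 5/8 = 30 sixteenth notes.
In sixteenth notes: eighth = 2; sixteenth = 1; dotted eighth note = 3.
Total: 2 + 1 + 3 = 6.
Remaining: 30 − 6 = 24 sixteenth notes, which is a dotted whole note.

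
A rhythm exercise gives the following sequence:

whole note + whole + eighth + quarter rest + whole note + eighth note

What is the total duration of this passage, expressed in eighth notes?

28

Express everything in eighth notes: whole note = 8; whole = 8; eighth = 1; quarter rest = 2; whole note = 8; eighth note = 1.
Total: 8 + 8 + 1 + 2 + 8 + 1 = 28 eighth notes.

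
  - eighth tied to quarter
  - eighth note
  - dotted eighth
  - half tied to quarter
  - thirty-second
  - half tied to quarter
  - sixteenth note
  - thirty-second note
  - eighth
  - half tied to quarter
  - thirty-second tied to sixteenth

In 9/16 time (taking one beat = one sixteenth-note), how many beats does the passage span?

One sixteenth-note beat = 2 thirty-second notes.
Convert each value to thirty-second notes: eighth tied to quarter (eighth + quarter) = 12; eighth note = 4; dotted eighth = 6; half tied to quarter (half + quarter) = 24; thirty-second = 1; half tied to quarter (half + quarter) = 24; sixteenth note = 2; thirty-second note = 1; eighth = 4; half tied to quarter (half + quarter) = 24; thirty-second tied to sixteenth (thirty-second + sixteenth) = 3.
Altogether 12 + 4 + 6 + 24 + 1 + 24 + 2 + 1 + 4 + 24 + 3 = 105.
105 ÷ 2 = 52.5 beats.

52.5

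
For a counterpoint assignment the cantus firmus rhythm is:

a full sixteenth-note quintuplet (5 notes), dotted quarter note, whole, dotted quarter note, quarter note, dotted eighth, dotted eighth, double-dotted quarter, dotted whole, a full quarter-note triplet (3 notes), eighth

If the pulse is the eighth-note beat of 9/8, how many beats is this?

One eighth-note beat = 2 sixteenth notes.
In sixteenth notes: a full sixteenth-note quintuplet (5 notes) (five quintuplet sixteenths span one quarter) = 4; dotted quarter note = 6; whole = 16; dotted quarter note = 6; quarter note = 4; dotted eighth = 3; dotted eighth = 3; double-dotted quarter = 7; dotted whole = 24; a full quarter-note triplet (3 notes) (three triplet quarters span one half) = 8; eighth = 2.
Total: 4 + 6 + 16 + 6 + 4 + 3 + 3 + 7 + 24 + 8 + 2 = 83.
83 ÷ 2 = 41.5 beats.

41.5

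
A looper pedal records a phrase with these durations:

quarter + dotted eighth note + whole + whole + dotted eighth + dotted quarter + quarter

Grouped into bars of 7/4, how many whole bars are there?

One bar of 7/4 = 28 sixteenth notes.
In sixteenth notes: quarter = 4; dotted eighth note = 3; whole = 16; whole = 16; dotted eighth = 3; dotted quarter = 6; quarter = 4.
Altogether 4 + 3 + 16 + 16 + 3 + 6 + 4 = 52.
52 ÷ 28 = 1 complete bar with 24 left over.

1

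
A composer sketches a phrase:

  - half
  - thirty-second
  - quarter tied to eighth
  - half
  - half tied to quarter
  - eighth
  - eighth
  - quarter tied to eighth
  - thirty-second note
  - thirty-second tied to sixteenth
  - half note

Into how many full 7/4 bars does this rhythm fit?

One bar of 7/4 = 56 thirty-second notes.
Convert each value to thirty-second notes: half = 16; thirty-second = 1; quarter tied to eighth (quarter + eighth) = 12; half = 16; half tied to quarter (half + quarter) = 24; eighth = 4; eighth = 4; quarter tied to eighth (quarter + eighth) = 12; thirty-second note = 1; thirty-second tied to sixteenth (thirty-second + sixteenth) = 3; half note = 16.
Adding: 16 + 1 + 12 + 16 + 24 + 4 + 4 + 12 + 1 + 3 + 16 = 109.
109 ÷ 56 = 1 complete bar with 53 left over.

1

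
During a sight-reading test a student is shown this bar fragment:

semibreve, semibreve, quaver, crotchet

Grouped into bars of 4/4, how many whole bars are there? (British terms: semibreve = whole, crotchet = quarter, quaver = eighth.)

2

One bar of 4/4 = 8 eighth notes.
Express everything in eighth notes: semibreve = 8; semibreve = 8; quaver = 1; crotchet = 2.
Adding: 8 + 8 + 1 + 2 = 19.
19 ÷ 8 = 2 complete bars with 3 left over.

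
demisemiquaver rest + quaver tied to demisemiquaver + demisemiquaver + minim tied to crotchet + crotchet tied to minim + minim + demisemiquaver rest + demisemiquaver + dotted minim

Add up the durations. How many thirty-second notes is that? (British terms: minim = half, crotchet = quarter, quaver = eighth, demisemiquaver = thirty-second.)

Working in thirty-second notes: demisemiquaver rest = 1; quaver tied to demisemiquaver (quaver + demisemiquaver) = 5; demisemiquaver = 1; minim tied to crotchet (minim + crotchet) = 24; crotchet tied to minim (crotchet + minim) = 24; minim = 16; demisemiquaver rest = 1; demisemiquaver = 1; dotted minim = 24.
Adding: 1 + 5 + 1 + 24 + 24 + 16 + 1 + 1 + 24 = 97 thirty-second notes.

97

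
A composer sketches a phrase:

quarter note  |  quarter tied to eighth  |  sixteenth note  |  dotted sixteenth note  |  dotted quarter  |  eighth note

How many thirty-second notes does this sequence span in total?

41

In thirty-second notes: quarter note = 8; quarter tied to eighth (quarter + eighth) = 12; sixteenth note = 2; dotted sixteenth note = 3; dotted quarter = 12; eighth note = 4.
Total: 8 + 12 + 2 + 3 + 12 + 4 = 41 thirty-second notes.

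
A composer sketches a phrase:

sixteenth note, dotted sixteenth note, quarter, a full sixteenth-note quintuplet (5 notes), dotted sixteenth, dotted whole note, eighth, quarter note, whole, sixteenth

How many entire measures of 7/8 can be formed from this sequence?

One bar of 7/8 = 28 thirty-second notes.
Convert each value to thirty-second notes: sixteenth note = 2; dotted sixteenth note = 3; quarter = 8; a full sixteenth-note quintuplet (5 notes) (five quintuplet sixteenths span one quarter) = 8; dotted sixteenth = 3; dotted whole note = 48; eighth = 4; quarter note = 8; whole = 32; sixteenth = 2.
Sum: 2 + 3 + 8 + 8 + 3 + 48 + 4 + 8 + 32 + 2 = 118.
118 ÷ 28 = 4 complete bars with 6 left over.

4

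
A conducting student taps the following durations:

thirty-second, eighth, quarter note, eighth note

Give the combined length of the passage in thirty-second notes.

Each duration in thirty-second notes: thirty-second = 1; eighth = 4; quarter note = 8; eighth note = 4.
Altogether 1 + 4 + 8 + 4 = 17 thirty-second notes.

17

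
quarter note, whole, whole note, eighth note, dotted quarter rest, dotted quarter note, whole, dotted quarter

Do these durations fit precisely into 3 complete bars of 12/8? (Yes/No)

Yes

One bar of 12/8 = 12 eighth notes, so 3 bars = 36.
Each duration in eighth notes: quarter note = 2; whole = 8; whole note = 8; eighth note = 1; dotted quarter rest = 3; dotted quarter note = 3; whole = 8; dotted quarter = 3.
Altogether 2 + 8 + 8 + 1 + 3 + 3 + 8 + 3 = 36.
36 equals 36, so the answer is Yes.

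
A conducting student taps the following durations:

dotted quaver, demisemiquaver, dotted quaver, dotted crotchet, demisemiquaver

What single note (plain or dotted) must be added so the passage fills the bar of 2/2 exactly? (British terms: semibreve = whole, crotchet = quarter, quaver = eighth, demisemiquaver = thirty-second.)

The bar of 2/2 = 32 thirty-second notes.
Each duration in thirty-second notes: dotted quaver = 6; demisemiquaver = 1; dotted quaver = 6; dotted crotchet = 12; demisemiquaver = 1.
Sum: 6 + 1 + 6 + 12 + 1 = 26.
Remaining: 32 − 26 = 6 thirty-second notes, which is a dotted eighth note.

dotted eighth note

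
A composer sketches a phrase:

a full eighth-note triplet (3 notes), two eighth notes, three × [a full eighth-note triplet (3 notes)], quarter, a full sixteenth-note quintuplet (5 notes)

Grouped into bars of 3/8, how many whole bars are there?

One bar of 3/8 = 3 eighth notes.
In eighth notes: a full eighth-note triplet (3 notes) (three triplet eighths span one quarter) = 2; eighth note = 1; eighth note = 1; a full eighth-note triplet (3 notes) (three triplet eighths span one quarter) = 2; a full eighth-note triplet (3 notes) (three triplet eighths span one quarter) = 2; a full eighth-note triplet (3 notes) (three triplet eighths span one quarter) = 2; quarter = 2; a full sixteenth-note quintuplet (5 notes) (five quintuplet sixteenths span one quarter) = 2.
Sum: 2 + 1 + 1 + 2 + 2 + 2 + 2 + 2 = 14.
14 ÷ 3 = 4 complete bars with 2 left over.

4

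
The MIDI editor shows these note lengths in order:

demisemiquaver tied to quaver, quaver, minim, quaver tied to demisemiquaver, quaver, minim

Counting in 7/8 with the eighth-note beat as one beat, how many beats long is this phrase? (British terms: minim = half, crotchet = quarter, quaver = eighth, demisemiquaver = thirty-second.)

One eighth-note beat = 4 thirty-second notes.
Convert each value to thirty-second notes: demisemiquaver tied to quaver (demisemiquaver + quaver) = 5; quaver = 4; minim = 16; quaver tied to demisemiquaver (quaver + demisemiquaver) = 5; quaver = 4; minim = 16.
Sum: 5 + 4 + 16 + 5 + 4 + 16 = 50.
50 ÷ 4 = 12.5 beats.

12.5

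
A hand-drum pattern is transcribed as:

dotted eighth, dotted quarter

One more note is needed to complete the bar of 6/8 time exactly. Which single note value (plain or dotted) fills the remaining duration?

The bar of 6/8 = 12 sixteenth notes.
Convert each value to sixteenth notes: dotted eighth = 3; dotted quarter = 6.
Total: 3 + 6 = 9.
Remaining: 12 − 9 = 3 sixteenth notes, which is a dotted eighth note.

dotted eighth note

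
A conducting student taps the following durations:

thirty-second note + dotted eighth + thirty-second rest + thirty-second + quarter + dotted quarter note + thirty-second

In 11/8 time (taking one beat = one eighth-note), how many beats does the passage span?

7.5

One eighth-note beat = 4 thirty-second notes.
Each duration in thirty-second notes: thirty-second note = 1; dotted eighth = 6; thirty-second rest = 1; thirty-second = 1; quarter = 8; dotted quarter note = 12; thirty-second = 1.
Altogether 1 + 6 + 1 + 1 + 8 + 12 + 1 = 30.
30 ÷ 4 = 7.5 beats.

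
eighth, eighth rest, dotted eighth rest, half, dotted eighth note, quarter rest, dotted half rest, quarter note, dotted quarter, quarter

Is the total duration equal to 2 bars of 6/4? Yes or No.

Yes

One bar of 6/4 = 24 sixteenth notes, so 2 bars = 48.
Working in sixteenth notes: eighth = 2; eighth rest = 2; dotted eighth rest = 3; half = 8; dotted eighth note = 3; quarter rest = 4; dotted half rest = 12; quarter note = 4; dotted quarter = 6; quarter = 4.
Adding: 2 + 2 + 3 + 8 + 3 + 4 + 12 + 4 + 6 + 4 = 48.
48 equals 48, so the answer is Yes.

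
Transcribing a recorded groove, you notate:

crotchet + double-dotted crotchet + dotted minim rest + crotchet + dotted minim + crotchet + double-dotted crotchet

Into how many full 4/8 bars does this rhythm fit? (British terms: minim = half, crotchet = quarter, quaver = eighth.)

6

One bar of 4/8 = 8 sixteenth notes.
Each duration in sixteenth notes: crotchet = 4; double-dotted crotchet = 7; dotted minim rest = 12; crotchet = 4; dotted minim = 12; crotchet = 4; double-dotted crotchet = 7.
Altogether 4 + 7 + 12 + 4 + 12 + 4 + 7 = 50.
50 ÷ 8 = 6 complete bars with 2 left over.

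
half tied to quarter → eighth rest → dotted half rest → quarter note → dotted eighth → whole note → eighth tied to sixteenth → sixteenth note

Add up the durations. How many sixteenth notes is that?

Express everything in sixteenth notes: half tied to quarter (half + quarter) = 12; eighth rest = 2; dotted half rest = 12; quarter note = 4; dotted eighth = 3; whole note = 16; eighth tied to sixteenth (eighth + sixteenth) = 3; sixteenth note = 1.
Total: 12 + 2 + 12 + 4 + 3 + 16 + 3 + 1 = 53 sixteenth notes.

53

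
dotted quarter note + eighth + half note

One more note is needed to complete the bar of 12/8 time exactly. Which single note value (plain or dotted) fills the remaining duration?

half note

The bar of 12/8 = 12 eighth notes.
Working in eighth notes: dotted quarter note = 3; eighth = 1; half note = 4.
Sum: 3 + 1 + 4 = 8.
Remaining: 12 − 8 = 4 eighth notes, which is a half note.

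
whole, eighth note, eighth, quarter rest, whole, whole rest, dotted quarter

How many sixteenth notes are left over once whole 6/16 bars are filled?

2

One bar of 6/16 = 3 eighth notes.
Working in eighth notes: whole = 8; eighth note = 1; eighth = 1; quarter rest = 2; whole = 8; whole rest = 8; dotted quarter = 3.
Sum: 8 + 1 + 1 + 2 + 8 + 8 + 3 = 31.
31 ÷ 3 = 10 complete bars with 1 eighth note remaining = 2 sixteenth notes.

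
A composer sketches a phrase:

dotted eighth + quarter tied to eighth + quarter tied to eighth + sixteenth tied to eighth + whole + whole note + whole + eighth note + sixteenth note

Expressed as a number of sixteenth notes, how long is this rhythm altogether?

69

Convert each value to sixteenth notes: dotted eighth = 3; quarter tied to eighth (quarter + eighth) = 6; quarter tied to eighth (quarter + eighth) = 6; sixteenth tied to eighth (sixteenth + eighth) = 3; whole = 16; whole note = 16; whole = 16; eighth note = 2; sixteenth note = 1.
Adding: 3 + 6 + 6 + 3 + 16 + 16 + 16 + 2 + 1 = 69 sixteenth notes.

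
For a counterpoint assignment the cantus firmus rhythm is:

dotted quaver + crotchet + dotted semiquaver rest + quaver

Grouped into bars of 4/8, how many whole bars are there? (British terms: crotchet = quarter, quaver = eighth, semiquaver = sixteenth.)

One bar of 4/8 = 16 thirty-second notes.
Working in thirty-second notes: dotted quaver = 6; crotchet = 8; dotted semiquaver rest = 3; quaver = 4.
Total: 6 + 8 + 3 + 4 = 21.
21 ÷ 16 = 1 complete bar with 5 left over.

1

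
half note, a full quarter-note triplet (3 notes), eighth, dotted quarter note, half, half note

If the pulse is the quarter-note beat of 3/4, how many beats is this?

10

One quarter-note beat = 2 eighth notes.
In eighth notes: half note = 4; a full quarter-note triplet (3 notes) (three triplet quarters span one half) = 4; eighth = 1; dotted quarter note = 3; half = 4; half note = 4.
Total: 4 + 4 + 1 + 3 + 4 + 4 = 20.
20 ÷ 2 = 10 beats.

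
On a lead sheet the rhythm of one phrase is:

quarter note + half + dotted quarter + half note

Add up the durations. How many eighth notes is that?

13

Each duration in eighth notes: quarter note = 2; half = 4; dotted quarter = 3; half note = 4.
Total: 2 + 4 + 3 + 4 = 13 eighth notes.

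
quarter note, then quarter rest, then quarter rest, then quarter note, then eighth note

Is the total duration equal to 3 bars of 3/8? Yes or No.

One bar of 3/8 = 3 eighth notes, so 3 bars = 9.
Convert each value to eighth notes: quarter note = 2; quarter rest = 2; quarter rest = 2; quarter note = 2; eighth note = 1.
Total: 2 + 2 + 2 + 2 + 1 = 9.
9 equals 9, so the answer is Yes.

Yes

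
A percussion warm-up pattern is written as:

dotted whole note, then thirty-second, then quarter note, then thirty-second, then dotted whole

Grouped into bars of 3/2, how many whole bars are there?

One bar of 3/2 = 48 thirty-second notes.
Convert each value to thirty-second notes: dotted whole note = 48; thirty-second = 1; quarter note = 8; thirty-second = 1; dotted whole = 48.
Sum: 48 + 1 + 8 + 1 + 48 = 106.
106 ÷ 48 = 2 complete bars with 10 left over.

2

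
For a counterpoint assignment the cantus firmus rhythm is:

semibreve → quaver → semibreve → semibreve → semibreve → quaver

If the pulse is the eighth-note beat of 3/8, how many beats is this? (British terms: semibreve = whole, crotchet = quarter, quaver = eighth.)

34

One eighth-note beat = 2 sixteenth notes.
Each duration in sixteenth notes: semibreve = 16; quaver = 2; semibreve = 16; semibreve = 16; semibreve = 16; quaver = 2.
Altogether 16 + 2 + 16 + 16 + 16 + 2 = 68.
68 ÷ 2 = 34 beats.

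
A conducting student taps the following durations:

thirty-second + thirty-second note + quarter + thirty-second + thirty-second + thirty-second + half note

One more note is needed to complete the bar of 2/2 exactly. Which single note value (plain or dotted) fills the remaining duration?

dotted sixteenth note

The bar of 2/2 = 32 thirty-second notes.
Convert each value to thirty-second notes: thirty-second = 1; thirty-second note = 1; quarter = 8; thirty-second = 1; thirty-second = 1; thirty-second = 1; half note = 16.
Altogether 1 + 1 + 8 + 1 + 1 + 1 + 16 = 29.
Remaining: 32 − 29 = 3 thirty-second notes, which is a dotted sixteenth note.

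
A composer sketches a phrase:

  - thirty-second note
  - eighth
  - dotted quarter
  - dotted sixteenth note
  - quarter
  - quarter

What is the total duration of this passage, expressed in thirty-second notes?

In thirty-second notes: thirty-second note = 1; eighth = 4; dotted quarter = 12; dotted sixteenth note = 3; quarter = 8; quarter = 8.
Sum: 1 + 4 + 12 + 3 + 8 + 8 = 36 thirty-second notes.

36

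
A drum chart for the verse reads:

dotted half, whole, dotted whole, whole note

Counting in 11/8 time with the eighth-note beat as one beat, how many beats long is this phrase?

One eighth-note beat = 2 sixteenth notes.
In sixteenth notes: dotted half = 12; whole = 16; dotted whole = 24; whole note = 16.
Sum: 12 + 16 + 24 + 16 = 68.
68 ÷ 2 = 34 beats.

34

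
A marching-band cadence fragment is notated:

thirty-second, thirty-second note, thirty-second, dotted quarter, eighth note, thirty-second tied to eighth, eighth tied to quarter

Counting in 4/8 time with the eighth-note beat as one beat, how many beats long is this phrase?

One eighth-note beat = 4 thirty-second notes.
In thirty-second notes: thirty-second = 1; thirty-second note = 1; thirty-second = 1; dotted quarter = 12; eighth note = 4; thirty-second tied to eighth (thirty-second + eighth) = 5; eighth tied to quarter (eighth + quarter) = 12.
Adding: 1 + 1 + 1 + 12 + 4 + 5 + 12 = 36.
36 ÷ 4 = 9 beats.

9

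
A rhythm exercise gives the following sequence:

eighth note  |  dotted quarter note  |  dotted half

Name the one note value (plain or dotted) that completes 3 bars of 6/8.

3 bars of 6/8 = 18 eighth notes.
In eighth notes: eighth note = 1; dotted quarter note = 3; dotted half = 6.
Total: 1 + 3 + 6 = 10.
Remaining: 18 − 10 = 8 eighth notes, which is a whole note.

whole note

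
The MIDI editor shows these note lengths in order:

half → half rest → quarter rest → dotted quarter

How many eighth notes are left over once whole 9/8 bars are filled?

4

One bar of 9/8 = 9 eighth notes.
Working in eighth notes: half = 4; half rest = 4; quarter rest = 2; dotted quarter = 3.
Total: 4 + 4 + 2 + 3 = 13.
13 ÷ 9 = 1 complete bar with 4 eighth notes remaining.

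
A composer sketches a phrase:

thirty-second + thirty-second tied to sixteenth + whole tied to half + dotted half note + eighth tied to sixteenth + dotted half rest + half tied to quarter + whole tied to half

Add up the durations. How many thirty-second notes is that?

Express everything in thirty-second notes: thirty-second = 1; thirty-second tied to sixteenth (thirty-second + sixteenth) = 3; whole tied to half (whole + half) = 48; dotted half note = 24; eighth tied to sixteenth (eighth + sixteenth) = 6; dotted half rest = 24; half tied to quarter (half + quarter) = 24; whole tied to half (whole + half) = 48.
Total: 1 + 3 + 48 + 24 + 6 + 24 + 24 + 48 = 178 thirty-second notes.

178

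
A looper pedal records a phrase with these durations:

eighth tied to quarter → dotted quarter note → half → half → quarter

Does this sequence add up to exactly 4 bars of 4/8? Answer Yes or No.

Yes

One bar of 4/8 = 4 eighth notes, so 4 bars = 16.
Working in eighth notes: eighth tied to quarter (eighth + quarter) = 3; dotted quarter note = 3; half = 4; half = 4; quarter = 2.
Sum: 3 + 3 + 4 + 4 + 2 = 16.
16 equals 16, so the answer is Yes.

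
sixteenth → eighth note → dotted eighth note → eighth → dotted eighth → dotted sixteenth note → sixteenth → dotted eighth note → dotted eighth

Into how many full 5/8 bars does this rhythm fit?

One bar of 5/8 = 20 thirty-second notes.
In thirty-second notes: sixteenth = 2; eighth note = 4; dotted eighth note = 6; eighth = 4; dotted eighth = 6; dotted sixteenth note = 3; sixteenth = 2; dotted eighth note = 6; dotted eighth = 6.
Altogether 2 + 4 + 6 + 4 + 6 + 3 + 2 + 6 + 6 = 39.
39 ÷ 20 = 1 complete bar with 19 left over.

1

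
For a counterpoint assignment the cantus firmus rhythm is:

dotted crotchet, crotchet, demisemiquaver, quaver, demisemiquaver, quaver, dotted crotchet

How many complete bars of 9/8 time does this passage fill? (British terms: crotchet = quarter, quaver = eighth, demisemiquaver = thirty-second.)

One bar of 9/8 = 36 thirty-second notes.
Convert each value to thirty-second notes: dotted crotchet = 12; crotchet = 8; demisemiquaver = 1; quaver = 4; demisemiquaver = 1; quaver = 4; dotted crotchet = 12.
Altogether 12 + 8 + 1 + 4 + 1 + 4 + 12 = 42.
42 ÷ 36 = 1 complete bar with 6 left over.

1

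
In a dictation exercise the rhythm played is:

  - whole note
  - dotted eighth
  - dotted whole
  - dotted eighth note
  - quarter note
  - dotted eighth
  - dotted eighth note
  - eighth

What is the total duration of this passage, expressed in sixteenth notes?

Convert each value to sixteenth notes: whole note = 16; dotted eighth = 3; dotted whole = 24; dotted eighth note = 3; quarter note = 4; dotted eighth = 3; dotted eighth note = 3; eighth = 2.
Altogether 16 + 3 + 24 + 3 + 4 + 3 + 3 + 2 = 58 sixteenth notes.

58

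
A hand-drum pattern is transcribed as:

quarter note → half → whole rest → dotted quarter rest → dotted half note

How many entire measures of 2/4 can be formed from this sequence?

5

One bar of 2/4 = 4 eighth notes.
Express everything in eighth notes: quarter note = 2; half = 4; whole rest = 8; dotted quarter rest = 3; dotted half note = 6.
Sum: 2 + 4 + 8 + 3 + 6 = 23.
23 ÷ 4 = 5 complete bars with 3 left over.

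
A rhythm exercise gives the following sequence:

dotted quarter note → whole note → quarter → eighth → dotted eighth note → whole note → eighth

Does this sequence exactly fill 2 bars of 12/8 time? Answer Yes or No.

One bar of 12/8 = 24 sixteenth notes, so 2 bars = 48.
Convert each value to sixteenth notes: dotted quarter note = 6; whole note = 16; quarter = 4; eighth = 2; dotted eighth note = 3; whole note = 16; eighth = 2.
Altogether 6 + 16 + 4 + 2 + 3 + 16 + 2 = 49.
49 exceeds 48, so the answer is No.

No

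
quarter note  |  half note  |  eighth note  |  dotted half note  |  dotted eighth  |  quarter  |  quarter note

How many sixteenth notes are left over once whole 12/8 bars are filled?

One bar of 12/8 = 24 sixteenth notes.
Express everything in sixteenth notes: quarter note = 4; half note = 8; eighth note = 2; dotted half note = 12; dotted eighth = 3; quarter = 4; quarter note = 4.
Sum: 4 + 8 + 2 + 12 + 3 + 4 + 4 = 37.
37 ÷ 24 = 1 complete bar with 13 sixteenth notes remaining.

13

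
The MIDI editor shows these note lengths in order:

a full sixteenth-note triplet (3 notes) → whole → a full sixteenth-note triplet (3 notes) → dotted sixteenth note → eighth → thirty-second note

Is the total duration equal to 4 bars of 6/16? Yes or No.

Yes

One bar of 6/16 = 12 thirty-second notes, so 4 bars = 48.
In thirty-second notes: a full sixteenth-note triplet (3 notes) (three triplet sixteenths span one eighth) = 4; whole = 32; a full sixteenth-note triplet (3 notes) (three triplet sixteenths span one eighth) = 4; dotted sixteenth note = 3; eighth = 4; thirty-second note = 1.
Altogether 4 + 32 + 4 + 3 + 4 + 1 = 48.
48 equals 48, so the answer is Yes.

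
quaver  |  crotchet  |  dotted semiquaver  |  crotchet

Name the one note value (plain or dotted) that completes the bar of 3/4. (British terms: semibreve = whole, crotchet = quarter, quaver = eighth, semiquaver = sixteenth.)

thirty-second note

The bar of 3/4 = 24 thirty-second notes.
Working in thirty-second notes: quaver = 4; crotchet = 8; dotted semiquaver = 3; crotchet = 8.
Sum: 4 + 8 + 3 + 8 = 23.
Remaining: 24 − 23 = 1 thirty-second note, which is a thirty-second note.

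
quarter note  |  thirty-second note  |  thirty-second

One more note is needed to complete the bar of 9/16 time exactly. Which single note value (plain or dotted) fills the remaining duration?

The bar of 9/16 = 18 thirty-second notes.
Express everything in thirty-second notes: quarter note = 8; thirty-second note = 1; thirty-second = 1.
Altogether 8 + 1 + 1 = 10.
Remaining: 18 − 10 = 8 thirty-second notes, which is a quarter note.

quarter note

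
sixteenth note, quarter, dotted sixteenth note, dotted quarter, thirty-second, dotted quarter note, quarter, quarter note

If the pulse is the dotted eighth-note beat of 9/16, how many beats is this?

9

One dotted eighth-note beat = 6 thirty-second notes.
Working in thirty-second notes: sixteenth note = 2; quarter = 8; dotted sixteenth note = 3; dotted quarter = 12; thirty-second = 1; dotted quarter note = 12; quarter = 8; quarter note = 8.
Total: 2 + 8 + 3 + 12 + 1 + 12 + 8 + 8 = 54.
54 ÷ 6 = 9 beats.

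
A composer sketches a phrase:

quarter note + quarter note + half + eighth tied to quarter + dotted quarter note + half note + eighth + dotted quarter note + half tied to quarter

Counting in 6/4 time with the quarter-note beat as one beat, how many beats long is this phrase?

14

One quarter-note beat = 2 eighth notes.
Each duration in eighth notes: quarter note = 2; quarter note = 2; half = 4; eighth tied to quarter (eighth + quarter) = 3; dotted quarter note = 3; half note = 4; eighth = 1; dotted quarter note = 3; half tied to quarter (half + quarter) = 6.
Sum: 2 + 2 + 4 + 3 + 3 + 4 + 1 + 3 + 6 = 28.
28 ÷ 2 = 14 beats.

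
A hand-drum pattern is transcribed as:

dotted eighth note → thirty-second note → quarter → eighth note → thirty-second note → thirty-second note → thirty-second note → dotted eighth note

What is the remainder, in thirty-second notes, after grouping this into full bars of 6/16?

One bar of 6/16 = 12 thirty-second notes.
Working in thirty-second notes: dotted eighth note = 6; thirty-second note = 1; quarter = 8; eighth note = 4; thirty-second note = 1; thirty-second note = 1; thirty-second note = 1; dotted eighth note = 6.
Adding: 6 + 1 + 8 + 4 + 1 + 1 + 1 + 6 = 28.
28 ÷ 12 = 2 complete bars with 4 thirty-second notes remaining.

4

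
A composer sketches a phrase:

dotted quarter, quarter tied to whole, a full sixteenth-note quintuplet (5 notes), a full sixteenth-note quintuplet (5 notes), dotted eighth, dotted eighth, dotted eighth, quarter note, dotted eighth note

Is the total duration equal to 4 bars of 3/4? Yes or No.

One bar of 3/4 = 12 sixteenth notes, so 4 bars = 48.
Working in sixteenth notes: dotted quarter = 6; quarter tied to whole (quarter + whole) = 20; a full sixteenth-note quintuplet (5 notes) (five quintuplet sixteenths span one quarter) = 4; a full sixteenth-note quintuplet (5 notes) (five quintuplet sixteenths span one quarter) = 4; dotted eighth = 3; dotted eighth = 3; dotted eighth = 3; quarter note = 4; dotted eighth note = 3.
Adding: 6 + 20 + 4 + 4 + 3 + 3 + 3 + 4 + 3 = 50.
50 exceeds 48, so the answer is No.

No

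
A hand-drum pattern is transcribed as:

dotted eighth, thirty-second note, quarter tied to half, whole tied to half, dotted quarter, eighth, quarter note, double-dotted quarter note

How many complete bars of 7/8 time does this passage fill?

4

One bar of 7/8 = 28 thirty-second notes.
Express everything in thirty-second notes: dotted eighth = 6; thirty-second note = 1; quarter tied to half (quarter + half) = 24; whole tied to half (whole + half) = 48; dotted quarter = 12; eighth = 4; quarter note = 8; double-dotted quarter note = 14.
Sum: 6 + 1 + 24 + 48 + 12 + 4 + 8 + 14 = 117.
117 ÷ 28 = 4 complete bars with 5 left over.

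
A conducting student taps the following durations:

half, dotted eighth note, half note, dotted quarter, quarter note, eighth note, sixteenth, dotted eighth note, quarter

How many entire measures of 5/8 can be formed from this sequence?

One bar of 5/8 = 10 sixteenth notes.
In sixteenth notes: half = 8; dotted eighth note = 3; half note = 8; dotted quarter = 6; quarter note = 4; eighth note = 2; sixteenth = 1; dotted eighth note = 3; quarter = 4.
Altogether 8 + 3 + 8 + 6 + 4 + 2 + 1 + 3 + 4 = 39.
39 ÷ 10 = 3 complete bars with 9 left over.

3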